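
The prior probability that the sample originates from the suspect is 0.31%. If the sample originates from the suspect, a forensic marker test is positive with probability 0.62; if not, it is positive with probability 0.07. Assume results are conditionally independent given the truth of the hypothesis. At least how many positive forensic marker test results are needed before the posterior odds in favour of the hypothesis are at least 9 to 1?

Prior odds: 0.0031 ÷ 0.9969 = 31/9969.
Likelihood ratio of a positive = 0.62/0.07 = 62/7.
Target odds = 9.
Require (62/7)ⁿ ≥ 9 ÷ (31/9969) = 89721/31.
(62/7)³ = 238328/343 falls short of 89721/31 but (62/7)⁴ = 14776336/2401 reaches it, so n = 4.

4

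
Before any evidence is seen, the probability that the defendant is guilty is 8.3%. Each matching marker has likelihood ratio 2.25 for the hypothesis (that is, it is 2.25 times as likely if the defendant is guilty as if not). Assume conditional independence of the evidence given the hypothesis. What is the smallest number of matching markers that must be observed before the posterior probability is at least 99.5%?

10

Prior odds: 0.083 ÷ 0.917 = 83/917.
Likelihood ratio per matching marker = 2.25.
Target posterior odds = 0.995/0.005 = 199.
Need (83/917) × 2.25ⁿ ≥ 199, i.e. 2.25ⁿ ≥ 182483/83.
2.25⁹ = 387420489/262144 falls short of 182483/83 but 2.25¹⁰ ≈3325.26 reaches it, so n = 10.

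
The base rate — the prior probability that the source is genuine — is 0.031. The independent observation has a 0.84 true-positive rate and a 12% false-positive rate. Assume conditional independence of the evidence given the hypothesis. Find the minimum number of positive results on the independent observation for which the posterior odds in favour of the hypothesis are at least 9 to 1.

3

Prior odds: 0.031 ÷ 0.969 = 31/969.
Likelihood ratio of a positive result = 0.84/0.12 = 7.
Target odds = 9.
Need (31/969) × 7ⁿ ≥ 9, i.e. 7ⁿ ≥ 8721/31.
7² = 49 falls short of 8721/31 but 7³ = 343 reaches it, so n = 3.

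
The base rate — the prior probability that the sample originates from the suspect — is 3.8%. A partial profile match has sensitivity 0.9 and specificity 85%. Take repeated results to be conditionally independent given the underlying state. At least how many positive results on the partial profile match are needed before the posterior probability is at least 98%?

Prior odds = 0.038/0.962 = 19/481.
False-positive rate = 1 − 0.85 = 0.15; likelihood ratio of a positive = 0.9/0.15 = 6.
Target posterior odds = 0.98/0.02 = 49.
Require 6ⁿ ≥ 49 ÷ (19/481) = 23569/19.
6³ = 216 falls short of 23569/19 but 6⁴ = 1296 reaches it, so n = 4.

4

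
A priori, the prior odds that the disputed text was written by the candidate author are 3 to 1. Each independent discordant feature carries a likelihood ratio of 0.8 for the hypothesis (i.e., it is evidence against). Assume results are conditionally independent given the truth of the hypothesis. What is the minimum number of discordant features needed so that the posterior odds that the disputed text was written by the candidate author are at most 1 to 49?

Prior odds = 3.
Likelihood ratio per discordant feature = 0.8.
Target odds = 1/49.
Require 0.8ⁿ ≤ 1/49 ÷ 3 = 1/147.
0.8²² ≈0.0073787 is still above 1/147 but 0.8²³ ≈0.00590296 is at or below it, so n = 23.

23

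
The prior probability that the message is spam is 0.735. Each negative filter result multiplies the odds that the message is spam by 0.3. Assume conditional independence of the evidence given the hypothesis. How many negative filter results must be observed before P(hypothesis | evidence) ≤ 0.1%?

Prior odds = 0.735/0.265 = 147/53.
Likelihood ratio per negative filter result = 0.3.
Target odds: 0.001 ÷ 0.999 = 1/999.
Need (147/53) × 0.3ⁿ ≤ 1/999, i.e. 0.3ⁿ ≤ 53/146853.
0.3⁶ = 729/1000000 is still above 53/146853 but 0.3⁷ = 2187/10000000 is at or below it, so n = 7.

7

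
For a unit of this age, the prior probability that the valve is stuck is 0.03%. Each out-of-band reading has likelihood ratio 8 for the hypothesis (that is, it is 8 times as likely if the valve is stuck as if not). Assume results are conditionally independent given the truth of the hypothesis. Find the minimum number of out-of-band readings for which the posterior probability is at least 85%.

Prior odds: 0.0003 ÷ 0.9997 = 3/9997.
Likelihood ratio per out-of-band reading = 8.
Target posterior odds = 0.85/0.15 = 17/3.
Require 8ⁿ ≥ 17/3 ÷ (3/9997) = 169949/9.
8⁴ = 4096 falls short of 169949/9 but 8⁵ = 32768 reaches it, so n = 5.

5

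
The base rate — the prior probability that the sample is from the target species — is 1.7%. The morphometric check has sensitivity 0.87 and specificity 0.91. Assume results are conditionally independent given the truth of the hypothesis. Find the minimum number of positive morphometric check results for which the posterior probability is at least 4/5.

Prior odds = 0.017/0.983 = 17/983.
False-positive rate = 1 − 0.91 = 0.09; likelihood ratio of a positive = 0.87/0.09 = 29/3.
Target odds: 0.8 ÷ 0.2 = 4.
Require (29/3)ⁿ ≥ 4 ÷ (17/983) = 3932/17.
(29/3)² = 841/9 falls short of 3932/17 but (29/3)³ = 24389/27 reaches it, so n = 3.

3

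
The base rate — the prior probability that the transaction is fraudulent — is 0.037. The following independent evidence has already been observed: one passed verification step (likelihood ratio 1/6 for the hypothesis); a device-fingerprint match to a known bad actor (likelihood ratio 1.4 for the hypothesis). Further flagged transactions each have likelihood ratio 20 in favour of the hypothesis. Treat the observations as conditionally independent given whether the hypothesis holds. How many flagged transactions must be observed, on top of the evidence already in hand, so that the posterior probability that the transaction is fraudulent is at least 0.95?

3

Prior odds = 0.037/0.963 = 37/963.
Combined Bayes factor of the evidence already in hand = (1/6) × 1.4 = 7/30.
Odds after that evidence = (37/963) × 7/30 = 259/28890.
Target odds = 0.95/0.05 = 19.
Need 20ⁿ ≥ 19 ÷ (259/28890) = 548910/259.
20² = 400 falls short of 548910/259 but 20³ = 8000 reaches it, so n = 3.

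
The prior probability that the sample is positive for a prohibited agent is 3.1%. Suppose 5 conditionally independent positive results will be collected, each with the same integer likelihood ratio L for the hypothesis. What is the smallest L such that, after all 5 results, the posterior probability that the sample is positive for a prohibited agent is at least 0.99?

Prior odds = 0.031/0.969 = 31/969.
Target odds = 0.99/0.01 = 99.
Need L⁵ ≥ 99 ÷ (31/969) = 95931/31.
4⁵ = 1024 < 95931/31 ≤ 3125 = 5⁵, so L = 5.

5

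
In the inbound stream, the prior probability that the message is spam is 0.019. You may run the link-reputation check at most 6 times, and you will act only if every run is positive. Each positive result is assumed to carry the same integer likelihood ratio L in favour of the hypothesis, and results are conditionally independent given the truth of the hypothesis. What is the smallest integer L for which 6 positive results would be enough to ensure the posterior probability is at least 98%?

4

Prior odds = 0.019/0.981 = 19/981.
Target odds = 0.98/0.02 = 49.
Need L⁶ ≥ 49 ÷ (19/981) = 48069/19.
3⁶ = 729 < 48069/19 ≤ 4096 = 4⁶, so L = 4.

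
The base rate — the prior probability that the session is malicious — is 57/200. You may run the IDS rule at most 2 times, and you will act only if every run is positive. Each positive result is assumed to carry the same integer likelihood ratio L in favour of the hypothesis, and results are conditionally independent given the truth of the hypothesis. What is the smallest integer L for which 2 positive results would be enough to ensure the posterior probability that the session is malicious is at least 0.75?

Prior odds = 0.285/0.715 = 57/143.
Target odds = 0.75/0.25 = 3.
Need L² ≥ 3 ÷ (57/143) = 143/19.
2² = 4 < 143/19 ≤ 9 = 3², so L = 3.

3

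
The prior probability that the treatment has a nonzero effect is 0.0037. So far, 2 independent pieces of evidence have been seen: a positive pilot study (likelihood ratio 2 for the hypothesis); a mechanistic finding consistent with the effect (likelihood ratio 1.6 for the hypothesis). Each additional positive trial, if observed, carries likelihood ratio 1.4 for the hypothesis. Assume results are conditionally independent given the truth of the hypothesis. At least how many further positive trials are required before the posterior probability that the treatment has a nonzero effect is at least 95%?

22

Prior odds = 0.0037/0.9963 = 37/9963.
Combined Bayes factor of the evidence already in hand = 2 × 1.6 = 3.2.
Odds after that evidence = (37/9963) × 3.2 = 592/49815.
Target odds = 0.95/0.05 = 19.
Need 1.4ⁿ ≥ 19 ÷ (592/49815) = 946485/592.
1.4²¹ ≈1171.36 falls short of 946485/592 but 1.4²² ≈1639.9 reaches it, so n = 22.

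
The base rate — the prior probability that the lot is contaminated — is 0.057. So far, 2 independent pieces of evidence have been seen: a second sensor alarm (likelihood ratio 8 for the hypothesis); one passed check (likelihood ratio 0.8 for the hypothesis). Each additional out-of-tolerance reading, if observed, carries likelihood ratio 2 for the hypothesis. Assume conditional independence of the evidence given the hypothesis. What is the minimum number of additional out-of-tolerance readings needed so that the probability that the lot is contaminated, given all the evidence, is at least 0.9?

Prior odds = 0.057/0.943 = 57/943.
Combined Bayes factor of the evidence already in hand = 8 × 0.8 = 6.4.
Odds after that evidence = (57/943) × 6.4 = 1824/4715.
Target odds = 0.9/0.1 = 9.
Need 2ⁿ ≥ 9 ÷ (1824/4715) = 14145/608.
2⁴ = 16 falls short of 14145/608 but 2⁵ = 32 reaches it, so n = 5.

5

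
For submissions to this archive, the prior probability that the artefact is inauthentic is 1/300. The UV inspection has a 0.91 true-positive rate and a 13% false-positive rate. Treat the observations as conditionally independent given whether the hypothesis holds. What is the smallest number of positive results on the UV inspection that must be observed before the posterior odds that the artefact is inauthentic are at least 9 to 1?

5

Prior odds: (1/300) ÷ (299/300) = 1/299.
Likelihood ratio of a positive result = 0.91/0.13 = 7.
Target odds = 9.
Need (1/299) × 7ⁿ ≥ 9, i.e. 7ⁿ ≥ 2691.
7⁴ = 2401 falls short of 2691 but 7⁵ = 16807 reaches it, so n = 5.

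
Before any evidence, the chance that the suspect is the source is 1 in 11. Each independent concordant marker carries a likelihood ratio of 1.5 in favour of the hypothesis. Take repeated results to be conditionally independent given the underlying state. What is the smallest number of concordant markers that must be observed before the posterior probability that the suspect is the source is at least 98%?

16

Prior odds = (1/11)/(10/11) = 0.1.
Likelihood ratio per concordant marker = 1.5.
Target odds: 0.98 ÷ 0.02 = 49.
Require 1.5ⁿ ≥ 49 ÷ 0.1 = 490.
1.5¹⁵ = 14348907/32768 falls short of 490 but 1.5¹⁶ = 43046721/65536 reaches it, so n = 16.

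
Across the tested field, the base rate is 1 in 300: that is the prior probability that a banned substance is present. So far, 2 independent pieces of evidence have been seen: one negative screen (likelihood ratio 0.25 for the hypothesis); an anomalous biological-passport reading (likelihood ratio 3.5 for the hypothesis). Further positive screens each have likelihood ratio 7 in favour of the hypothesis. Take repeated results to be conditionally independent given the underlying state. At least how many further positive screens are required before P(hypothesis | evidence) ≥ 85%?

4

Prior odds = (1/300)/(299/300) = 1/299.
Combined Bayes factor of the evidence already in hand = 0.25 × 3.5 = 0.875.
Odds after that evidence = (1/299) × 0.875 = 7/2392.
Target odds = 0.85/0.15 = 17/3.
Need 7ⁿ ≥ 17/3 ÷ (7/2392) = 40664/21.
7³ = 343 falls short of 40664/21 but 7⁴ = 2401 reaches it, so n = 4.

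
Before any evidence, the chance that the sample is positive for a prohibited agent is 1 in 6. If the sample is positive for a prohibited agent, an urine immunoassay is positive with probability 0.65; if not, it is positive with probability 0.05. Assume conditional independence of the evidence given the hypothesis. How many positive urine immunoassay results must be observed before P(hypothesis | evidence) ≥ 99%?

3

Prior odds = (1/6)/(5/6) = 0.2.
Likelihood ratio of a positive = 0.65/0.05 = 13.
Target posterior odds = 0.99/0.01 = 99.
Need 0.2 × 13ⁿ ≥ 99, i.e. 13ⁿ ≥ 495.
13² = 169 falls short of 495 but 13³ = 2197 reaches it, so n = 3.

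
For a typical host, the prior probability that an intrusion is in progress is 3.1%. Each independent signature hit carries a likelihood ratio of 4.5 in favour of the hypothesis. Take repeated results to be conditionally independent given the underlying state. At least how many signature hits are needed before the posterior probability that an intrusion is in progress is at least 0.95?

5

Prior odds: 0.031 ÷ 0.969 = 31/969.
Likelihood ratio per signature hit = 4.5.
Target odds: 0.95 ÷ 0.05 = 19.
Require 4.5ⁿ ≥ 19 ÷ (31/969) = 18411/31.
4.5⁴ = 410.0625 falls short of 18411/31 but 4.5⁵ = 1845.28125 reaches it, so n = 5.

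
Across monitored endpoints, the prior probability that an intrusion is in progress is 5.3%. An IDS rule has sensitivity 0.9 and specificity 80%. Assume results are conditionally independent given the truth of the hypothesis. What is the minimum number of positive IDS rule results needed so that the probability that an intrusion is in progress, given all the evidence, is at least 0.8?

3

Prior odds = 0.053/0.947 = 53/947.
False-positive rate = 1 − 0.8 = 0.2; likelihood ratio of a positive = 0.9/0.2 = 4.5.
Target odds: 0.8 ÷ 0.2 = 4.
Require 4.5ⁿ ≥ 4 ÷ (53/947) = 3788/53.
4.5² = 20.25 falls short of 3788/53 but 4.5³ = 91.125 reaches it, so n = 3.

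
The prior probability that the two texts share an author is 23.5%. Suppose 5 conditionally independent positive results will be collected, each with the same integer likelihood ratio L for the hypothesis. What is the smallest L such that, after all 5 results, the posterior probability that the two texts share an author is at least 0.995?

Prior odds = 0.235/0.765 = 47/153.
Target odds = 0.995/0.005 = 199.
Need L⁵ ≥ 199 ÷ (47/153) = 30447/47.
3⁵ = 243 < 30447/47 ≤ 1024 = 4⁵, so L = 4.

4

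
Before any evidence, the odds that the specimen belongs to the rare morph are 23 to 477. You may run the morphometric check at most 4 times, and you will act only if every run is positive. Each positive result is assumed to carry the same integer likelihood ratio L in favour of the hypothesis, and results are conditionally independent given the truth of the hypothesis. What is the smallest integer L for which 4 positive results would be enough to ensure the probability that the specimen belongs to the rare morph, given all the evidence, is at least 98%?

6

Prior odds = 23/477.
Target odds = 0.98/0.02 = 49.
Need L⁴ ≥ 49 ÷ (23/477) = 23373/23.
5⁴ = 625 < 23373/23 ≤ 1296 = 6⁴, so L = 6.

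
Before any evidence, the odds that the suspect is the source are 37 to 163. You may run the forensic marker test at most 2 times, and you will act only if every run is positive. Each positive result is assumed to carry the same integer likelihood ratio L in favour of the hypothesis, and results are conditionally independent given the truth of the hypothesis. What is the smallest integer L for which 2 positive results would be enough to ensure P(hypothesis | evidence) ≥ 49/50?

Prior odds = 37/163.
Target odds = 0.98/0.02 = 49.
Need L² ≥ 49 ÷ (37/163) = 7987/37.
14² = 196 < 7987/37 ≤ 225 = 15², so L = 15.

15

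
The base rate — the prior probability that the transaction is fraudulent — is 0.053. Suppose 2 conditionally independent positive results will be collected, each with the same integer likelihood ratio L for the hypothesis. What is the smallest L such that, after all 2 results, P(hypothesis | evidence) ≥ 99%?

43

Prior odds = 0.053/0.947 = 53/947.
Target odds = 0.99/0.01 = 99.
Need L² ≥ 99 ÷ (53/947) = 93753/53.
42² = 1764 < 93753/53 ≤ 1849 = 43², so L = 43.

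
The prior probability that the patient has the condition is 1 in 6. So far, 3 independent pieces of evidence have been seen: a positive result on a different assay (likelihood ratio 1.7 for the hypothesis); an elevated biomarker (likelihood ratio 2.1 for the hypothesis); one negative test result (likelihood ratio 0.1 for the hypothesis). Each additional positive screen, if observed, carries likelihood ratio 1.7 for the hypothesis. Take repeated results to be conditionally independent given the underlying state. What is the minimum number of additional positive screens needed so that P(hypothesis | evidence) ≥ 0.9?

10

Prior odds = (1/6)/(5/6) = 0.2.
Combined Bayes factor of the evidence already in hand = 1.7 × 2.1 × 0.1 = 0.357.
Odds after that evidence = 0.2 × 0.357 = 0.0714.
Target odds = 0.9/0.1 = 9.
Need 1.7ⁿ ≥ 9 ÷ 0.0714 = 15000/119.
1.7⁹ ≈118.588 falls short of 15000/119 but 1.7¹⁰ ≈201.599 reaches it, so n = 10.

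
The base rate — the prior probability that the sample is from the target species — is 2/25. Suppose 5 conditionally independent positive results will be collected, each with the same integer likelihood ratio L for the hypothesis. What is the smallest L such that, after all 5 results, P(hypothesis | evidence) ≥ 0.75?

Prior odds = 0.08/0.92 = 2/23.
Target odds = 0.75/0.25 = 3.
Need L⁵ ≥ 3 ÷ (2/23) = 34.5.
2⁵ = 32 < 34.5 ≤ 243 = 3⁵, so L = 3.

3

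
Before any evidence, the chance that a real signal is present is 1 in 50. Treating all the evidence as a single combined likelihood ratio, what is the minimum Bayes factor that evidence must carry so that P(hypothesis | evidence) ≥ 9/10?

Prior odds = 0.02/0.98 = 1/49.
Target odds = 0.9/0.1 = 9.
Required Bayes factor = 9 ÷ (1/49) = 441.

441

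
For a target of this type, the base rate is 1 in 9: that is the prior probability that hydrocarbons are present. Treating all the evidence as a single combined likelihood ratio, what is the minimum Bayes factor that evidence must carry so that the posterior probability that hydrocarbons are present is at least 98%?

Prior odds = (1/9)/(8/9) = 0.125.
Target odds = 0.98/0.02 = 49.
Required Bayes factor = 49 ÷ 0.125 = 392.

392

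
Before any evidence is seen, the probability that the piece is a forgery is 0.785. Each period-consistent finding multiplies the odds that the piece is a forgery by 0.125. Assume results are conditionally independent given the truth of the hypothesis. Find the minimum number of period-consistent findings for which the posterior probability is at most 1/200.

Prior odds: 0.785 ÷ 0.215 = 157/43.
Likelihood ratio per period-consistent finding = 0.125.
Target posterior odds = 0.005/0.995 = 1/199.
Need (157/43) × 0.125ⁿ ≤ 1/199, i.e. 0.125ⁿ ≤ 43/31243.
0.125³ = 0.001953125 is still above 43/31243 but 0.125⁴ = 1/4096 is at or below it, so n = 4.

4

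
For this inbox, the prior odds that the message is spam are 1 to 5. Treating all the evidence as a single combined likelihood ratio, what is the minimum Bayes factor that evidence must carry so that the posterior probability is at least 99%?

495

Prior odds = 0.2.
Target odds = 0.99/0.01 = 99.
Required Bayes factor = 99 ÷ 0.2 = 495.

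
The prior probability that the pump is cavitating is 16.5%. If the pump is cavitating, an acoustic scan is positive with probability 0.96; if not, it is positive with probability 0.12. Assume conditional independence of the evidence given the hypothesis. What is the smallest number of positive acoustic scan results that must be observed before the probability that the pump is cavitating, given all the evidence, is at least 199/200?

Prior odds: 0.165 ÷ 0.835 = 33/167.
Likelihood ratio of a positive = 0.96/0.12 = 8.
Target odds: 0.995 ÷ 0.005 = 199.
Require 8ⁿ ≥ 199 ÷ (33/167) = 33233/33.
8³ = 512 falls short of 33233/33 but 8⁴ = 4096 reaches it, so n = 4.

4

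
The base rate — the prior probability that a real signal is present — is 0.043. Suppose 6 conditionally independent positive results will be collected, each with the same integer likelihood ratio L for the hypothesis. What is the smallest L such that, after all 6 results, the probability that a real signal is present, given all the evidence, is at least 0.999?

6

Prior odds = 0.043/0.957 = 43/957.
Target odds = 0.999/0.001 = 999.
Need L⁶ ≥ 999 ÷ (43/957) = 956043/43.
5⁶ = 15625 < 956043/43 ≤ 46656 = 6⁶, so L = 6.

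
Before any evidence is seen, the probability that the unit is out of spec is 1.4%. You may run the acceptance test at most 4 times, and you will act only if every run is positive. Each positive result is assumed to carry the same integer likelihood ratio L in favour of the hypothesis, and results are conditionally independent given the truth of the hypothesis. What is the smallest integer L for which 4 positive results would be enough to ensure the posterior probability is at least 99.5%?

Prior odds = 0.014/0.986 = 7/493.
Target odds = 0.995/0.005 = 199.
Need L⁴ ≥ 199 ÷ (7/493) = 98107/7.
10⁴ = 10000 < 98107/7 ≤ 14641 = 11⁴, so L = 11.

11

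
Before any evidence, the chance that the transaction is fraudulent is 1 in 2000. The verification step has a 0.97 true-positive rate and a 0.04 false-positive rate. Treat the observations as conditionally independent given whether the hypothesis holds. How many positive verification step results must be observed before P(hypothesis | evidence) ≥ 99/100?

Prior odds: 0.0005 ÷ 0.9995 = 1/1999.
Likelihood ratio of a positive result = 0.97/0.04 = 24.25.
Target posterior odds = 0.99/0.01 = 99.
Need (1/1999) × 24.25ⁿ ≥ 99, i.e. 24.25ⁿ ≥ 197901.
24.25³ = 912673/64 falls short of 197901 but 24.25⁴ = 88529281/256 reaches it, so n = 4.

4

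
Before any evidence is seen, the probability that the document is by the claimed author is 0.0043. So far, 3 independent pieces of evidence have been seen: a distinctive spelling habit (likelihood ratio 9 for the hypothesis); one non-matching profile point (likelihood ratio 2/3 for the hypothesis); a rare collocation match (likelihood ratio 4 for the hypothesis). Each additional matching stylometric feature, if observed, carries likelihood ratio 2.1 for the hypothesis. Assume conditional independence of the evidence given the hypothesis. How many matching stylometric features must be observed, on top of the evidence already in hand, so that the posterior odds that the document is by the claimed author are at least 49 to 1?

9

Prior odds = 0.0043/0.9957 = 43/9957.
Combined Bayes factor of the evidence already in hand = 9 × (2/3) × 4 = 24.
Odds after that evidence = (43/9957) × 24 = 344/3319.
Target odds = 49.
Need 2.1ⁿ ≥ 49 ÷ (344/3319) = 162631/344.
2.1⁸ ≈378.229 falls short of 162631/344 but 2.1⁹ ≈794.28 reaches it, so n = 9.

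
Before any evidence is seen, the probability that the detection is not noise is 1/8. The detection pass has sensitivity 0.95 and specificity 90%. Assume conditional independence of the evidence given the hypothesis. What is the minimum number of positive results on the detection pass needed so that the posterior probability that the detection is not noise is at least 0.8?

Prior odds = 0.125/0.875 = 1/7.
False-positive rate = 1 − 0.9 = 0.1; likelihood ratio of a positive = 0.95/0.1 = 9.5.
Target odds: 0.8 ÷ 0.2 = 4.
Need (1/7) × 9.5ⁿ ≥ 4, i.e. 9.5ⁿ ≥ 28.
9.5¹ = 9.5 falls short of 28 but 9.5² = 90.25 reaches it, so n = 2.

2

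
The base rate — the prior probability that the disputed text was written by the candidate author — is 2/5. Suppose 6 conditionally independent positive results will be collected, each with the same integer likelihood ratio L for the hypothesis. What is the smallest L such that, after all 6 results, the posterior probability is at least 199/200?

3

Prior odds = 0.4/0.6 = 2/3.
Target odds = 0.995/0.005 = 199.
Need L⁶ ≥ 199 ÷ (2/3) = 298.5.
2⁶ = 64 < 298.5 ≤ 729 = 3⁶, so L = 3.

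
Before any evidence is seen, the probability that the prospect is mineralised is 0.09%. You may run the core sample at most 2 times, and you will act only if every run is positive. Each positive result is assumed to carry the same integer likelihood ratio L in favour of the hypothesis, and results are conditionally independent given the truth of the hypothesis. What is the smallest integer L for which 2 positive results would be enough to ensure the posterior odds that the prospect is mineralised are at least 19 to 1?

Prior odds = 0.0009/0.9991 = 9/9991.
Target odds = 19.
Need L² ≥ 19 ÷ (9/9991) = 189829/9.
145² = 21025 < 189829/9 ≤ 21316 = 146², so L = 146.

146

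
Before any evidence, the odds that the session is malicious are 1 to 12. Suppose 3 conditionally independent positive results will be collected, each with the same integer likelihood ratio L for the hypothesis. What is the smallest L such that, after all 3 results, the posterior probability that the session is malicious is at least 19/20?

7

Prior odds = 1/12.
Target odds = 0.95/0.05 = 19.
Need L³ ≥ 19 ÷ (1/12) = 228.
6³ = 216 < 228 ≤ 343 = 7³, so L = 7.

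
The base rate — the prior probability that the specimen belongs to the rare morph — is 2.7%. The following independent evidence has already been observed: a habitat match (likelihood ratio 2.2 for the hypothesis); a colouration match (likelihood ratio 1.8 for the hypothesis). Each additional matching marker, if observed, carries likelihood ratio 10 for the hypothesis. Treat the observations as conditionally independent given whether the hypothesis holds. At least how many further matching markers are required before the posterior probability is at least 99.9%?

4

Prior odds = 0.027/0.973 = 27/973.
Combined Bayes factor of the evidence already in hand = 2.2 × 1.8 = 3.96.
Odds after that evidence = (27/973) × 3.96 = 2673/24325.
Target odds = 0.999/0.001 = 999.
Need 10ⁿ ≥ 999 ÷ (2673/24325) = 900025/99.
10³ = 1000 falls short of 900025/99 but 10⁴ = 10000 reaches it, so n = 4.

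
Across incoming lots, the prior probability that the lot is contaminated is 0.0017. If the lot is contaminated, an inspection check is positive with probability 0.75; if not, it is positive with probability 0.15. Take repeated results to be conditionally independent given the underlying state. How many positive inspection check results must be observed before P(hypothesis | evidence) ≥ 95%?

Prior odds: 0.0017 ÷ 0.9983 = 17/9983.
Likelihood ratio of a positive = 0.75/0.15 = 5.
Target odds: 0.95 ÷ 0.05 = 19.
Require 5ⁿ ≥ 19 ÷ (17/9983) = 189677/17.
5⁵ = 3125 falls short of 189677/17 but 5⁶ = 15625 reaches it, so n = 6.

6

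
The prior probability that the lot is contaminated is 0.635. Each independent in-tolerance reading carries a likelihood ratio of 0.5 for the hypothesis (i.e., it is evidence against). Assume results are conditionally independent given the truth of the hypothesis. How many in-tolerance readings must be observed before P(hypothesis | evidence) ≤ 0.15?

Prior odds = 0.635/0.365 = 127/73.
Likelihood ratio per in-tolerance reading = 0.5.
Target odds: 0.15 ÷ 0.85 = 3/17.
Need (127/73) × 0.5ⁿ ≤ 3/17, i.e. 0.5ⁿ ≤ 219/2159.
0.5³ = 0.125 is still above 219/2159 but 0.5⁴ = 0.0625 is at or below it, so n = 4.

4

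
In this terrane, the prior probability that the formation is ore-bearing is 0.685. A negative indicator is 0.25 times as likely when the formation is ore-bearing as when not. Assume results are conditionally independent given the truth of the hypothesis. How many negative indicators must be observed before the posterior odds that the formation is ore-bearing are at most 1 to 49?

Prior odds: 0.685 ÷ 0.315 = 137/63.
Likelihood ratio per negative indicator = 0.25.
Target odds = 1/49.
Need (137/63) × 0.25ⁿ ≤ 1/49, i.e. 0.25ⁿ ≤ 9/959.
0.25³ = 0.015625 is still above 9/959 but 0.25⁴ = 0.00390625 is at or below it, so n = 4.

4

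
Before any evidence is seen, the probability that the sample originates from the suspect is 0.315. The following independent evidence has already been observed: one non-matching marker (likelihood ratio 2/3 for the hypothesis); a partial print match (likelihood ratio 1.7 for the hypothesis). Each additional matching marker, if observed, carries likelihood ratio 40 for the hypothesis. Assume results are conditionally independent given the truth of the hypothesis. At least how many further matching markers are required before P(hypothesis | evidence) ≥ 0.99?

2

Prior odds = 0.315/0.685 = 63/137.
Combined Bayes factor of the evidence already in hand = (2/3) × 1.7 = 17/15.
Odds after that evidence = (63/137) × 17/15 = 357/685.
Target odds = 0.99/0.01 = 99.
Need 40ⁿ ≥ 99 ÷ (357/685) = 22605/119.
40¹ = 40 falls short of 22605/119 but 40² = 1600 reaches it, so n = 2.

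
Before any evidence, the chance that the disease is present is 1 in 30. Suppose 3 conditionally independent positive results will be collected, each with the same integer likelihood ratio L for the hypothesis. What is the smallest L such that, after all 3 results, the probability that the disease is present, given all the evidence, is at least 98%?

12

Prior odds = (1/30)/(29/30) = 1/29.
Target odds = 0.98/0.02 = 49.
Need L³ ≥ 49 ÷ (1/29) = 1421.
11³ = 1331 < 1421 ≤ 1728 = 12³, so L = 12.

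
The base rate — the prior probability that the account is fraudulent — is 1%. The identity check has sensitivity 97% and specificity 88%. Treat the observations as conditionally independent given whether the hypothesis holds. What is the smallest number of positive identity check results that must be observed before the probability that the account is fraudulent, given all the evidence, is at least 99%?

Prior odds: 0.01 ÷ 0.99 = 1/99.
False-positive rate = 1 − 0.88 = 0.12; likelihood ratio of a positive = 0.97/0.12 = 97/12.
Target posterior odds = 0.99/0.01 = 99.
Need (1/99) × (97/12)ⁿ ≥ 99, i.e. (97/12)ⁿ ≥ 9801.
(97/12)⁴ = 88529281/20736 falls short of 9801 but (97/12)⁵ ≈34510.6 reaches it, so n = 5.

5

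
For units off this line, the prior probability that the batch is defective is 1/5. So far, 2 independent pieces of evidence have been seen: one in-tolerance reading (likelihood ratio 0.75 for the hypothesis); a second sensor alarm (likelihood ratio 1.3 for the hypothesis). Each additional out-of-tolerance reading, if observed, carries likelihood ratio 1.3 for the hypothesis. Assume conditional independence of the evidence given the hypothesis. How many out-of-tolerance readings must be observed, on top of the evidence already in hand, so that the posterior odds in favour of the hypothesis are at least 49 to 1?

21

Prior odds = 0.2/0.8 = 0.25.
Combined Bayes factor of the evidence already in hand = 0.75 × 1.3 = 0.975.
Odds after that evidence = 0.25 × 0.975 = 0.24375.
Target odds = 49.
Need 1.3ⁿ ≥ 49 ÷ 0.24375 = 7840/39.
1.3²⁰ ≈190.05 falls short of 7840/39 but 1.3²¹ ≈247.065 reaches it, so n = 21.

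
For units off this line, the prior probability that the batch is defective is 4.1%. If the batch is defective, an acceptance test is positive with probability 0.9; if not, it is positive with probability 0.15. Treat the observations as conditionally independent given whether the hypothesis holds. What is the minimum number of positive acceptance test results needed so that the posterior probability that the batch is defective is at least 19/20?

Prior odds: 0.041 ÷ 0.959 = 41/959.
Likelihood ratio of a positive = 0.9/0.15 = 6.
Target odds: 0.95 ÷ 0.05 = 19.
Require 6ⁿ ≥ 19 ÷ (41/959) = 18221/41.
6³ = 216 falls short of 18221/41 but 6⁴ = 1296 reaches it, so n = 4.

4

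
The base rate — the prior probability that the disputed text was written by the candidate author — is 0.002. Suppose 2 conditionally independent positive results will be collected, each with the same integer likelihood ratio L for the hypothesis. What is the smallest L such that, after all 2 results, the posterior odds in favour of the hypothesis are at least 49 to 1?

157

Prior odds = 0.002/0.998 = 1/499.
Target odds = 49.
Need L² ≥ 49 ÷ (1/499) = 24451.
156² = 24336 < 24451 ≤ 24649 = 157², so L = 157.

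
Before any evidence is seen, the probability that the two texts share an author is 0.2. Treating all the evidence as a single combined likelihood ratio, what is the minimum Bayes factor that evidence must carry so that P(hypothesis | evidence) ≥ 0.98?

196

Prior odds = 0.2/0.8 = 0.25.
Target odds = 0.98/0.02 = 49.
Required Bayes factor = 49 ÷ 0.25 = 196.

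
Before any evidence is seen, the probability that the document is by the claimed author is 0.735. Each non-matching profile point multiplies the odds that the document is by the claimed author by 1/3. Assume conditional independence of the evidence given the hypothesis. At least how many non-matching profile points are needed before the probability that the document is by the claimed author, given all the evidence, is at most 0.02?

Prior odds: 0.735 ÷ 0.265 = 147/53.
Likelihood ratio per non-matching profile point = 1/3.
Target odds: 0.02 ÷ 0.98 = 1/49.
Need (147/53) × (1/3)ⁿ ≤ 1/49, i.e. (1/3)ⁿ ≤ 53/7203.
(1/3)⁴ = 1/81 is still above 53/7203 but (1/3)⁵ = 1/243 is at or below it, so n = 5.

5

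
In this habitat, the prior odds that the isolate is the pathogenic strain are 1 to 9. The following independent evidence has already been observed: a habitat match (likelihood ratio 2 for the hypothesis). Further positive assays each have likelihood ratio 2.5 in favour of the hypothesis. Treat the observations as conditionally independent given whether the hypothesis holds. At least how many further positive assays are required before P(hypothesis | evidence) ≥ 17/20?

Prior odds = 1/9.
Bayes factor of the evidence already in hand = 2.
Odds after that evidence = (1/9) × 2 = 2/9.
Target odds = 0.85/0.15 = 17/3.
Need 2.5ⁿ ≥ 17/3 ÷ (2/9) = 25.5.
2.5³ = 15.625 falls short of 25.5 but 2.5⁴ = 39.0625 reaches it, so n = 4.

4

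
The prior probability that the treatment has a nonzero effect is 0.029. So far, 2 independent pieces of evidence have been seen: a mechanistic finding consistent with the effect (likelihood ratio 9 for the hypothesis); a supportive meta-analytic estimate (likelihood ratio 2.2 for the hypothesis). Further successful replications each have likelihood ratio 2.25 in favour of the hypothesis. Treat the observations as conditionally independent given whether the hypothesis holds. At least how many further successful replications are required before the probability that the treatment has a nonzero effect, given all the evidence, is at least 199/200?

Prior odds = 0.029/0.971 = 29/971.
Combined Bayes factor of the evidence already in hand = 9 × 2.2 = 19.8.
Odds after that evidence = (29/971) × 19.8 = 2871/4855.
Target odds = 0.995/0.005 = 199.
Need 2.25ⁿ ≥ 199 ÷ (2871/4855) = 966145/2871.
2.25⁷ = 4782969/16384 falls short of 966145/2871 but 2.25⁸ = 43046721/65536 reaches it, so n = 8.

8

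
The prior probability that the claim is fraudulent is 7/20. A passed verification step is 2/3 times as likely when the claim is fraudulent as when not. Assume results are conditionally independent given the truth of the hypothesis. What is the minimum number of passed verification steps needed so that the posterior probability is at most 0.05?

Prior odds = 0.35/0.65 = 7/13.
Likelihood ratio per passed verification step = 2/3.
Target posterior odds = 0.05/0.95 = 1/19.
Require (2/3)ⁿ ≤ 1/19 ÷ (7/13) = 13/133.
(2/3)⁵ = 32/243 is still above 13/133 but (2/3)⁶ = 64/729 is at or below it, so n = 6.

6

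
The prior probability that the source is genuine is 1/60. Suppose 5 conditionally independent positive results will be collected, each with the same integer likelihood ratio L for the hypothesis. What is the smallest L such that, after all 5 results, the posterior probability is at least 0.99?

6

Prior odds = (1/60)/(59/60) = 1/59.
Target odds = 0.99/0.01 = 99.
Need L⁵ ≥ 99 ÷ (1/59) = 5841.
5⁵ = 3125 < 5841 ≤ 7776 = 6⁵, so L = 6.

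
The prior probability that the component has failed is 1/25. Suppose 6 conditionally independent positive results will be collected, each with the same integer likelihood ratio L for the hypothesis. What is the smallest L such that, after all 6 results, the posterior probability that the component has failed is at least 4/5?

3

Prior odds = 0.04/0.96 = 1/24.
Target odds = 0.8/0.2 = 4.
Need L⁶ ≥ 4 ÷ (1/24) = 96.
2⁶ = 64 < 96 ≤ 729 = 3⁶, so L = 3.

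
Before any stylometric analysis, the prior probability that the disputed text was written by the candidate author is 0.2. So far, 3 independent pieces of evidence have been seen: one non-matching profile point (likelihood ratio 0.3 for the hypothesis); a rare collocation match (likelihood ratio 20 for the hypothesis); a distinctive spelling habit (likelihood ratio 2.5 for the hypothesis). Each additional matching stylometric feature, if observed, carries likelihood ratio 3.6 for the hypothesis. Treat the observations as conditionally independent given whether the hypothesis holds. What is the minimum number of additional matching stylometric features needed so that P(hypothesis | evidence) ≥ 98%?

3

Prior odds = 0.2/0.8 = 0.25.
Combined Bayes factor of the evidence already in hand = 0.3 × 20 × 2.5 = 15.
Odds after that evidence = 0.25 × 15 = 3.75.
Target odds = 0.98/0.02 = 49.
Need 3.6ⁿ ≥ 49 ÷ 3.75 = 196/15.
3.6² = 12.96 falls short of 196/15 but 3.6³ = 46.656 reaches it, so n = 3.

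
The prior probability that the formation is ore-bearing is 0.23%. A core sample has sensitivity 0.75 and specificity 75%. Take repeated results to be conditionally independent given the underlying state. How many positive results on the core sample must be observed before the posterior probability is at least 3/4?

Prior odds = 0.0023/0.9977 = 23/9977.
False-positive rate = 1 − 0.75 = 0.25; likelihood ratio of a positive = 0.75/0.25 = 3.
Target odds: 0.75 ÷ 0.25 = 3.
Need (23/9977) × 3ⁿ ≥ 3, i.e. 3ⁿ ≥ 29931/23.
3⁶ = 729 falls short of 29931/23 but 3⁷ = 2187 reaches it, so n = 7.

7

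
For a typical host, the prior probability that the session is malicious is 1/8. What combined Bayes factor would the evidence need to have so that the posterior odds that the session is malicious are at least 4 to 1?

Prior odds = 0.125/0.875 = 1/7.
Target odds = 4.
Required Bayes factor = 4 ÷ (1/7) = 28.

28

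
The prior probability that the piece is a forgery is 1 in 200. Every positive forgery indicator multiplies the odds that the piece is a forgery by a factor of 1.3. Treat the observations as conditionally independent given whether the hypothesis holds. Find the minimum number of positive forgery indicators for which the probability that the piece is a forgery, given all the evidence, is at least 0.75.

Prior odds: 0.005 ÷ 0.995 = 1/199.
Likelihood ratio per positive forgery indicator = 1.3.
Target odds: 0.75 ÷ 0.25 = 3.
Need (1/199) × 1.3ⁿ ≥ 3, i.e. 1.3ⁿ ≥ 597.
1.3²⁴ ≈542.801 falls short of 597 but 1.3²⁵ ≈705.641 reaches it, so n = 25.

25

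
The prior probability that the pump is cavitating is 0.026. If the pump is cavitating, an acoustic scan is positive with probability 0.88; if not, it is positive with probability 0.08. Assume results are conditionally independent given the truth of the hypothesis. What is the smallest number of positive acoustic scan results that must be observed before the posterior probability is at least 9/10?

3

Prior odds: 0.026 ÷ 0.974 = 13/487.
Likelihood ratio of a positive = 0.88/0.08 = 11.
Target odds: 0.9 ÷ 0.1 = 9.
Need (13/487) × 11ⁿ ≥ 9, i.e. 11ⁿ ≥ 4383/13.
11² = 121 falls short of 4383/13 but 11³ = 1331 reaches it, so n = 3.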